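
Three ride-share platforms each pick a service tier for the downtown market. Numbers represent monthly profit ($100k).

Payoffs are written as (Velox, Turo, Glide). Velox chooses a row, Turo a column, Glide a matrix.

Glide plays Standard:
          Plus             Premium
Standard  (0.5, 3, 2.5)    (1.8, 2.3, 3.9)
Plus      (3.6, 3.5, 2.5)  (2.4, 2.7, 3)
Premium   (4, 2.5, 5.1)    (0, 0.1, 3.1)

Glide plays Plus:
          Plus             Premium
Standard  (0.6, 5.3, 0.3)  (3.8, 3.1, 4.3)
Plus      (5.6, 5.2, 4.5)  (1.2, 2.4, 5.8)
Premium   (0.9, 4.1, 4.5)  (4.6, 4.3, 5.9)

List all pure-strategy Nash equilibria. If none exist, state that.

Velox against (Plus, Standard): payoffs 0.5, 3.6, 4 → best response Premium.
Velox against (Plus, Plus): payoffs 0.6, 5.6, 0.9 → best response Plus.
Velox against (Premium, Standard): payoffs 1.8, 2.4, 0 → best response Plus.
Velox against (Premium, Plus): payoffs 3.8, 1.2, 4.6 → best response Premium.
Turo against (Standard, Standard): payoffs 3, 2.3 → best response Plus.
Turo against (Standard, Plus): payoffs 5.3, 3.1 → best response Plus.
Turo against (Plus, Standard): payoffs 3.5, 2.7 → best response Plus.
Turo against (Plus, Plus): payoffs 5.2, 2.4 → best response Plus.
Turo against (Premium, Standard): payoffs 2.5, 0.1 → best response Plus.
Turo against (Premium, Plus): payoffs 4.1, 4.3 → best response Premium.
Glide against (Standard, Plus): payoffs 2.5, 0.3 → best response Standard.
Glide against (Standard, Premium): payoffs 3.9, 4.3 → best response Plus.
Glide against (Plus, Plus): payoffs 2.5, 4.5 → best response Plus.
Glide against (Plus, Premium): payoffs 3, 5.8 → best response Plus.
Glide against (Premium, Plus): payoffs 5.1, 4.5 → best response Standard.
Glide against (Premium, Premium): payoffs 3.1, 5.9 → best response Plus.
Mutual best responses: (Plus, Plus, Plus); (Premium, Plus, Standard); (Premium, Premium, Plus).

The pure Nash equilibria are (Plus, Plus, Plus) and (Premium, Plus, Standard) and (Premium, Premium, Plus).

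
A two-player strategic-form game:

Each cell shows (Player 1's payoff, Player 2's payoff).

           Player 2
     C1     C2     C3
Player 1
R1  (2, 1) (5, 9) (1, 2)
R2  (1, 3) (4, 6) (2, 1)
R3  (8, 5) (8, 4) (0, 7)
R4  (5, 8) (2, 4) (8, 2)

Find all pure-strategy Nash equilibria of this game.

For each player, find the best response to each opponent profile; mutual best responses are the pure NE.
Player 1 against C1: payoffs 2, 1, 8, 5 → best response R3.
Player 1 against C2: payoffs 5, 4, 8, 2 → best response R3.
Player 1 against C3: payoffs 1, 2, 0, 8 → best response R4.
Player 2 against R1: payoffs 1, 9, 2 → best response C2.
Player 2 against R2: payoffs 3, 6, 1 → best response C2.
Player 2 against R3: payoffs 5, 4, 7 → best response C3.
Player 2 against R4: payoffs 8, 4, 2 → best response C1.
No profile is a mutual best response for all players.

none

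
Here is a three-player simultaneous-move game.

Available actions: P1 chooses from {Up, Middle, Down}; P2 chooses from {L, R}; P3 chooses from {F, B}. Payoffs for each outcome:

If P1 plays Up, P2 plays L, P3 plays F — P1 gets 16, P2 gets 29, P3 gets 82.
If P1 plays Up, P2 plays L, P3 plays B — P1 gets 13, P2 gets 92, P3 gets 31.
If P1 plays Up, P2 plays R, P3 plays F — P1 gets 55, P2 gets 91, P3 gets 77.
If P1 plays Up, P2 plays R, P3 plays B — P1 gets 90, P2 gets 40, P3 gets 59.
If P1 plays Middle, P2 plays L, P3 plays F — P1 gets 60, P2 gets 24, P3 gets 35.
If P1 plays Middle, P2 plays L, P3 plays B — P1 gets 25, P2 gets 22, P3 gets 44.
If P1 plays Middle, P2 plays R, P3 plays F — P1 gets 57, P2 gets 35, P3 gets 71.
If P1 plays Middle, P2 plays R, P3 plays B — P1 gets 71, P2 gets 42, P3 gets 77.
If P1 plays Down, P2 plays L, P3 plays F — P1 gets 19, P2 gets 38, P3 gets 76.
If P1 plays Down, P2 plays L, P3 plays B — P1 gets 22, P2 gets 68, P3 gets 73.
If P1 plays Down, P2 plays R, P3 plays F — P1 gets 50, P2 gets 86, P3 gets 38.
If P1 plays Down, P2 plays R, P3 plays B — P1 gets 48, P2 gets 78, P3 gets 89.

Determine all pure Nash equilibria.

P1 against (L, F): payoffs 16, 60, 19 → best response Middle.
P1 against (L, B): payoffs 13, 25, 22 → best response Middle.
P1 against (R, F): payoffs 55, 57, 50 → best response Middle.
P1 against (R, B): payoffs 90, 71, 48 → best response Up.
P2 against (Up, F): payoffs 29, 91 → best response R.
P2 against (Up, B): payoffs 92, 40 → best response L.
P2 against (Middle, F): payoffs 24, 35 → best response R.
P2 against (Middle, B): payoffs 22, 42 → best response R.
P2 against (Down, F): payoffs 38, 86 → best response R.
P2 against (Down, B): payoffs 68, 78 → best response R.
P3 against (Up, L): payoffs 82, 31 → best response F.
P3 against (Up, R): payoffs 77, 59 → best response F.
P3 against (Middle, L): payoffs 35, 44 → best response B.
P3 against (Middle, R): payoffs 71, 77 → best response B.
P3 against (Down, L): payoffs 76, 73 → best response F.
P3 against (Down, R): payoffs 38, 89 → best response B.
No profile is a mutual best response for all players.

No pure-strategy Nash equilibrium.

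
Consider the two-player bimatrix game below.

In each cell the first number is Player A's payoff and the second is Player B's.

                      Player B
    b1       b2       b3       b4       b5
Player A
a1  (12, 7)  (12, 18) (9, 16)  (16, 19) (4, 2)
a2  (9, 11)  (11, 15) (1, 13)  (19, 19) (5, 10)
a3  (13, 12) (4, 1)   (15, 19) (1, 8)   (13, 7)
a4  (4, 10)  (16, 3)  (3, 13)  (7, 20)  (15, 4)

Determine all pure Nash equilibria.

The pure Nash equilibria are (a2, b4) and (a3, b3).

Mark each player's best response to every combination of opponents' strategies; a profile where every player is best-responding is a pure Nash equilibrium.
Player A against b1: payoffs 12, 9, 13, 4 → best response a3.
Player A against b2: payoffs 12, 11, 4, 16 → best response a4.
Player A against b3: payoffs 9, 1, 15, 3 → best response a3.
Player A against b4: payoffs 16, 19, 1, 7 → best response a2.
Player A against b5: payoffs 4, 5, 13, 15 → best response a4.
Player B against a1: payoffs 7, 18, 16, 19, 2 → best response b4.
Player B against a2: payoffs 11, 15, 13, 19, 10 → best response b4.
Player B against a3: payoffs 12, 1, 19, 8, 7 → best response b3.
Player B against a4: payoffs 10, 3, 13, 20, 4 → best response b4.
Mutual best responses: (a2, b4); (a3, b3).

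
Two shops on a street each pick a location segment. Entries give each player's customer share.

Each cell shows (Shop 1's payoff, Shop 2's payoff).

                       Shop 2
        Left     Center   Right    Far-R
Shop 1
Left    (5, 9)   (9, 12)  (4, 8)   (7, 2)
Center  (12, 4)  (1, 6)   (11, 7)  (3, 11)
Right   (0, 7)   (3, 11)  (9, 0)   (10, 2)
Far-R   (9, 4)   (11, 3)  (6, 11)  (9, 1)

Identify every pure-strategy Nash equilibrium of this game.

(Left, Left): Shop 1 can switch to Center (5 → 12). Not NE.
(Left, Center): Shop 1 can switch to Far-R (9 → 11). Not NE.
(Left, Right): Shop 1 can switch to Center (4 → 11). Not NE.
(Left, Far-R): Shop 1 can switch to Right (7 → 10). Not NE.
(Center, Left): Shop 2 can switch to Center (4 → 6). Not NE.
(Center, Center): Shop 1 can switch to Left (1 → 9). Not NE.
(The remaining 10 profiles each have a profitable deviation by the same check.)

There is no pure-strategy Nash equilibrium.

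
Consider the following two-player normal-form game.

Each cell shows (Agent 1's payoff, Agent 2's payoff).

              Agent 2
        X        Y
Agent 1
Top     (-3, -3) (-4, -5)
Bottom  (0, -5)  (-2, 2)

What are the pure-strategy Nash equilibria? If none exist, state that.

Pure NE: (Bottom, Y)

(Top, X): Agent 1 can switch to Bottom (-3 → 0). Not NE.
(Top, Y): Agent 1 can switch to Bottom (-4 → -2). Not NE.
(Bottom, X): Agent 2 can switch to Y (-5 → 2). Not NE.
(Bottom, Y): Agent 1 gets -2, best alternative -4; Agent 2 gets 2, best alternative -5. No profitable deviation — NE.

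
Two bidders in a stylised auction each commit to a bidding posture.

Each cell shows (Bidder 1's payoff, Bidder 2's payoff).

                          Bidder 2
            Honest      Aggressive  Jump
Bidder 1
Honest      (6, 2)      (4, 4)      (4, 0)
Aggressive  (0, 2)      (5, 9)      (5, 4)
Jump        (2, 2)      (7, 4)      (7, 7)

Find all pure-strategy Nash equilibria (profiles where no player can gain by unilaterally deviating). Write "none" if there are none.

(Honest, Honest): Bidder 2 can switch to Aggressive (2 → 4). Not NE.
(Honest, Aggressive): Bidder 1 can switch to Aggressive (4 → 5). Not NE.
(Honest, Jump): Bidder 1 can switch to Aggressive (4 → 5). Not NE.
(Aggressive, Honest): Bidder 1 can switch to Honest (0 → 6). Not NE.
(Aggressive, Aggressive): Bidder 1 can switch to Jump (5 → 7). Not NE.
(Aggressive, Jump): Bidder 1 can switch to Jump (5 → 7). Not NE.
(Jump, Jump): Bidder 1 gets 7, best alternative 5; Bidder 2 gets 7, best alternative 4. No profitable deviation — NE.
(The remaining 2 profiles each have a profitable deviation by the same check.)

Pure NE: (Jump, Jump)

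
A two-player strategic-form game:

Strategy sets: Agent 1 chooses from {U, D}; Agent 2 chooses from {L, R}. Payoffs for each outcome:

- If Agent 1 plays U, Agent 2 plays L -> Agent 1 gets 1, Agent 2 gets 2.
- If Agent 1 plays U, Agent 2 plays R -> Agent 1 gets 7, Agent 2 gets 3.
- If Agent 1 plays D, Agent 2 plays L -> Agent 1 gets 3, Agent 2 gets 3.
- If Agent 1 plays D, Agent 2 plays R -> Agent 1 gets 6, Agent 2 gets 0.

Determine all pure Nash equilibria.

Agent 1 against L: payoffs 1, 3 → best response D.
Agent 1 against R: payoffs 7, 6 → best response U.
Agent 2 against U: payoffs 2, 3 → best response R.
Agent 2 against D: payoffs 3, 0 → best response L.
Mutual best responses: (U, R); (D, L).

The pure Nash equilibria are (U, R); (D, L).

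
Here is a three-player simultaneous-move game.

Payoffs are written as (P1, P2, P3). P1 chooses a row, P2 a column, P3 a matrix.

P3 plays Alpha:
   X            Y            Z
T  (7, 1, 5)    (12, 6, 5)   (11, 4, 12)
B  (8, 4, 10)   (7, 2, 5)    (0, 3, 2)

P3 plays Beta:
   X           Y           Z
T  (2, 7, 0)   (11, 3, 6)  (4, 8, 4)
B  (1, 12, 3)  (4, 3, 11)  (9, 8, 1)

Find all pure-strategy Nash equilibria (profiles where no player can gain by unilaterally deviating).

The unique pure-strategy Nash equilibrium is (B, X, Alpha).

(T, X, Alpha): P1 can switch to B (7 → 8). Not NE.
(T, X, Beta): P2 can switch to Z (7 → 8). Not NE.
(T, Y, Alpha): P3 can switch to Beta (5 → 6). Not NE.
(T, Y, Beta): P2 can switch to X (3 → 7). Not NE.
(T, Z, Alpha): P2 can switch to Y (4 → 6). Not NE.
(T, Z, Beta): P1 can switch to B (4 → 9). Not NE.
(B, X, Alpha): P1 gets 8, best alternative 7; P2 gets 4, best alternative 3; P3 gets 10, best alternative 3. No profitable deviation — NE.
(B, X, Beta): P1 can switch to T (1 → 2). Not NE.
(B, Y, Alpha): P1 can switch to T (7 → 12). Not NE.
(B, Y, Beta): P1 can switch to T (4 → 11). Not NE.
(B, Z, Alpha): P1 can switch to T (0 → 11). Not NE.
(B, Z, Beta): P2 can switch to X (8 → 12). Not NE.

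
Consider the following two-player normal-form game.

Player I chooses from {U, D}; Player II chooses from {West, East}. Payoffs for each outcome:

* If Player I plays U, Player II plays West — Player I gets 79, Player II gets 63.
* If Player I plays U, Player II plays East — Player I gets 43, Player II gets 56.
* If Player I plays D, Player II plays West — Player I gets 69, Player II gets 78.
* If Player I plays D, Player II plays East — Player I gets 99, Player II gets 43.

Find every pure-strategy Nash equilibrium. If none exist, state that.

(U, West): Player I gets 79, best alternative 69; Player II gets 63, best alternative 56. No profitable deviation — NE.
(U, East): Player I can switch to D (43 → 99). Not NE.
(D, West): Player I can switch to U (69 → 79). Not NE.
(D, East): Player II can switch to West (43 → 78). Not NE.

(U, West)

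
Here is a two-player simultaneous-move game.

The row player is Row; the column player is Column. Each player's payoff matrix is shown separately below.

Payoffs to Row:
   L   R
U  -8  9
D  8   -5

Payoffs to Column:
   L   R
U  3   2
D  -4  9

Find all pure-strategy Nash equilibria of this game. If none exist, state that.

This game has no pure Nash equilibrium.

Row against L: payoffs -8, 8 → best response D.
Row against R: payoffs 9, -5 → best response U.
Column against U: payoffs 3, 2 → best response L.
Column against D: payoffs -4, 9 → best response R.
No profile is a mutual best response for all players.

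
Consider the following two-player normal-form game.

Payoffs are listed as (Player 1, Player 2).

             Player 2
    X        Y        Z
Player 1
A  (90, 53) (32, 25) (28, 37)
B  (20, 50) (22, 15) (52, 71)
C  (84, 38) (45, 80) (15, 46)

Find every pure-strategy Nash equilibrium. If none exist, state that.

Check each profile: it is a Nash equilibrium iff no player can strictly gain by switching unilaterally.
(A, X): Player 1 gets 90, best alternative 84; Player 2 gets 53, best alternative 37. No profitable deviation — NE.
(A, Y): Player 1 can switch to C (32 → 45). Not NE.
(A, Z): Player 1 can switch to B (28 → 52). Not NE.
(B, X): Player 1 can switch to A (20 → 90). Not NE.
(B, Y): Player 1 can switch to A (22 → 32). Not NE.
(B, Z): Player 1 gets 52, best alternative 28; Player 2 gets 71, best alternative 50. No profitable deviation — NE.
(C, X): Player 1 can switch to A (84 → 90). Not NE.
(C, Y): Player 1 gets 45, best alternative 32; Player 2 gets 80, best alternative 46. No profitable deviation — NE.
(C, Z): Player 1 can switch to A (15 → 28). Not NE.

(A, X), (B, Z), (C, Y)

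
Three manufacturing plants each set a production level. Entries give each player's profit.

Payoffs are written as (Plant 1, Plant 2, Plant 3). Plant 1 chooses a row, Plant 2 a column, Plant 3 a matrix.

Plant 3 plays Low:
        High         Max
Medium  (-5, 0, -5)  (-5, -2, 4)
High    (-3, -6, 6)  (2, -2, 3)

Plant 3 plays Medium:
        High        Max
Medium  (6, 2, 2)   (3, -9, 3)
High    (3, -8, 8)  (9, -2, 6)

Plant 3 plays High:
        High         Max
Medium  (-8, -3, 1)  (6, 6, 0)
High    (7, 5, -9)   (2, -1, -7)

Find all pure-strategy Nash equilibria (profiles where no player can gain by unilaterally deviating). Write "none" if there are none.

Plant 1 against (High, Low): payoffs -5, -3 → best response High.
Plant 1 against (High, Medium): payoffs 6, 3 → best response Medium.
Plant 1 against (High, High): payoffs -8, 7 → best response High.
Plant 1 against (Max, Low): payoffs -5, 2 → best response High.
Plant 1 against (Max, Medium): payoffs 3, 9 → best response High.
Plant 1 against (Max, High): payoffs 6, 2 → best response Medium.
Plant 2 against (Medium, Low): payoffs 0, -2 → best response High.
Plant 2 against (Medium, Medium): payoffs 2, -9 → best response High.
Plant 2 against (Medium, High): payoffs -3, 6 → best response Max.
Plant 2 against (High, Low): payoffs -6, -2 → best response Max.
Plant 2 against (High, Medium): payoffs -8, -2 → best response Max.
Plant 2 against (High, High): payoffs 5, -1 → best response High.
Plant 3 against (Medium, High): payoffs -5, 2, 1 → best response Medium.
Plant 3 against (Medium, Max): payoffs 4, 3, 0 → best response Low.
Plant 3 against (High, High): payoffs 6, 8, -9 → best response Medium.
Plant 3 against (High, Max): payoffs 3, 6, -7 → best response Medium.
Mutual best responses: (Medium, High, Medium); (High, Max, Medium).

Pure-strategy Nash equilibria: (Medium, High, Medium), (High, Max, Medium)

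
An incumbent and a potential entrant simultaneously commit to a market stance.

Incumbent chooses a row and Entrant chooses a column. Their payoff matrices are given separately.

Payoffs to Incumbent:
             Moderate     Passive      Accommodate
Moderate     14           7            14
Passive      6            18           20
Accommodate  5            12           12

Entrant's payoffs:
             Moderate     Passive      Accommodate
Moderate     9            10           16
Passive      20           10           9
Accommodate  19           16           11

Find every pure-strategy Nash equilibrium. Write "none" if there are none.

none

For each strategy profile, look for a profitable unilateral deviation.
(Moderate, Moderate): Entrant can switch to Passive (9 → 10). Not NE.
(Moderate, Passive): Incumbent can switch to Passive (7 → 18). Not NE.
(Moderate, Accommodate): Incumbent can switch to Passive (14 → 20). Not NE.
(Passive, Moderate): Incumbent can switch to Moderate (6 → 14). Not NE.
(Passive, Passive): Entrant can switch to Moderate (10 → 20). Not NE.
(Passive, Accommodate): Entrant can switch to Moderate (9 → 20). Not NE.
(The remaining 3 profiles each have a profitable deviation by the same check.)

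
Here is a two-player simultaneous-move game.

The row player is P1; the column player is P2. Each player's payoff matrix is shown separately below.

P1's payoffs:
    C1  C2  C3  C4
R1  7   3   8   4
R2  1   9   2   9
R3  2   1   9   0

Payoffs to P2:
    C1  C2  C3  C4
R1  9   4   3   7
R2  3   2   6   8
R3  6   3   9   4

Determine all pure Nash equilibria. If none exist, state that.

(R1, C1); (R2, C4); (R3, C3)

P1 against C1: payoffs 7, 1, 2 → best response R1.
P1 against C2: payoffs 3, 9, 1 → best response R2.
P1 against C3: payoffs 8, 2, 9 → best response R3.
P1 against C4: payoffs 4, 9, 0 → best response R2.
P2 against R1: payoffs 9, 4, 3, 7 → best response C1.
P2 against R2: payoffs 3, 2, 6, 8 → best response C4.
P2 against R3: payoffs 6, 3, 9, 4 → best response C3.
Mutual best responses: (R1, C1); (R2, C4); (R3, C3).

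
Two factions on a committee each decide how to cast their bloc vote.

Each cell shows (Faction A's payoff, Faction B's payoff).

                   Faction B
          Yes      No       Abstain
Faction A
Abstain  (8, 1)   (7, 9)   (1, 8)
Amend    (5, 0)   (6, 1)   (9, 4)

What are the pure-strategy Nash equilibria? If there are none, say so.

Faction A against Yes: payoffs 8, 5 → best response Abstain.
Faction A against No: payoffs 7, 6 → best response Abstain.
Faction A against Abstain: payoffs 1, 9 → best response Amend.
Faction B against Abstain: payoffs 1, 9, 8 → best response No.
Faction B against Amend: payoffs 0, 1, 4 → best response Abstain.
Mutual best responses: (Abstain, No); (Amend, Abstain).

(Abstain, No), (Amend, Abstain)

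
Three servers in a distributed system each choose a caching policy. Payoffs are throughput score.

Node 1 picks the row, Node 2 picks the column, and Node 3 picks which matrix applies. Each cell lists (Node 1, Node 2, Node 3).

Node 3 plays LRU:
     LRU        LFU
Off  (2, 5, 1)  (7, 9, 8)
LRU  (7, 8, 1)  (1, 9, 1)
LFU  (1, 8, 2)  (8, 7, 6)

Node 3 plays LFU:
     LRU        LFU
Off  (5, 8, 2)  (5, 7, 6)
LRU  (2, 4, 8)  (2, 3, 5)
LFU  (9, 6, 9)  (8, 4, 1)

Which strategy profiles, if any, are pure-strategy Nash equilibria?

Pure NE: (LFU, LRU, LFU)

Node 1 against (LRU, LRU): payoffs 2, 7, 1 → best response LRU.
Node 1 against (LRU, LFU): payoffs 5, 2, 9 → best response LFU.
Node 1 against (LFU, LRU): payoffs 7, 1, 8 → best response LFU.
Node 1 against (LFU, LFU): payoffs 5, 2, 8 → best response LFU.
Node 2 against (Off, LRU): payoffs 5, 9 → best response LFU.
Node 2 against (Off, LFU): payoffs 8, 7 → best response LRU.
Node 2 against (LRU, LRU): payoffs 8, 9 → best response LFU.
Node 2 against (LRU, LFU): payoffs 4, 3 → best response LRU.
Node 2 against (LFU, LRU): payoffs 8, 7 → best response LRU.
Node 2 against (LFU, LFU): payoffs 6, 4 → best response LRU.
Node 3 against (Off, LRU): payoffs 1, 2 → best response LFU.
Node 3 against (Off, LFU): payoffs 8, 6 → best response LRU.
Node 3 against (LRU, LRU): payoffs 1, 8 → best response LFU.
Node 3 against (LRU, LFU): payoffs 1, 5 → best response LFU.
Node 3 against (LFU, LRU): payoffs 2, 9 → best response LFU.
Node 3 against (LFU, LFU): payoffs 6, 1 → best response LRU.
Mutual best responses: (LFU, LRU, LFU).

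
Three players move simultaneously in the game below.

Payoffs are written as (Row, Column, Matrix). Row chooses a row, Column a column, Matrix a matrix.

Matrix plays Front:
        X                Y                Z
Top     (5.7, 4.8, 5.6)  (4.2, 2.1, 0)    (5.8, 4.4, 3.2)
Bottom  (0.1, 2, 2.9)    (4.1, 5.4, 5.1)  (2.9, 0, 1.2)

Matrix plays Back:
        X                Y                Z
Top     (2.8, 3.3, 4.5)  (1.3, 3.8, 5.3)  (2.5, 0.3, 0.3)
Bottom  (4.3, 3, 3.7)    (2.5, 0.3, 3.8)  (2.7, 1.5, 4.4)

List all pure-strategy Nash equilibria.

Mark each player's best response to every combination of opponents' strategies; a profile where every player is best-responding is a pure Nash equilibrium.
Row against (X, Front): payoffs 5.7, 0.1 → best response Top.
Row against (X, Back): payoffs 2.8, 4.3 → best response Bottom.
Row against (Y, Front): payoffs 4.2, 4.1 → best response Top.
Row against (Y, Back): payoffs 1.3, 2.5 → best response Bottom.
Row against (Z, Front): payoffs 5.8, 2.9 → best response Top.
Row against (Z, Back): payoffs 2.5, 2.7 → best response Bottom.
Column against (Top, Front): payoffs 4.8, 2.1, 4.4 → best response X.
Column against (Top, Back): payoffs 3.3, 3.8, 0.3 → best response Y.
Column against (Bottom, Front): payoffs 2, 5.4, 0 → best response Y.
Column against (Bottom, Back): payoffs 3, 0.3, 1.5 → best response X.
Matrix against (Top, X): payoffs 5.6, 4.5 → best response Front.
Matrix against (Top, Y): payoffs 0, 5.3 → best response Back.
Matrix against (Top, Z): payoffs 3.2, 0.3 → best response Front.
Matrix against (Bottom, X): payoffs 2.9, 3.7 → best response Back.
Matrix against (Bottom, Y): payoffs 5.1, 3.8 → best response Front.
Matrix against (Bottom, Z): payoffs 1.2, 4.4 → best response Back.
Mutual best responses: (Top, X, Front); (Bottom, X, Back).

Pure-strategy Nash equilibria: (Top, X, Front); (Bottom, X, Back)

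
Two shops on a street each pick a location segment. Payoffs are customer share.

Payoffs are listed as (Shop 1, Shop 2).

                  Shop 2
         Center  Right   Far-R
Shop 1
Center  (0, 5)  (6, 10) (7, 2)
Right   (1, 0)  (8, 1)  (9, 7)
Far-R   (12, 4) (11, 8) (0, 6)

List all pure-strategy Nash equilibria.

Shop 1 against Center: payoffs 0, 1, 12 → best response Far-R.
Shop 1 against Right: payoffs 6, 8, 11 → best response Far-R.
Shop 1 against Far-R: payoffs 7, 9, 0 → best response Right.
Shop 2 against Center: payoffs 5, 10, 2 → best response Right.
Shop 2 against Right: payoffs 0, 1, 7 → best response Far-R.
Shop 2 against Far-R: payoffs 4, 8, 6 → best response Right.
Mutual best responses: (Right, Far-R); (Far-R, Right).

Pure-strategy Nash equilibria: (Right, Far-R), (Far-R, Right)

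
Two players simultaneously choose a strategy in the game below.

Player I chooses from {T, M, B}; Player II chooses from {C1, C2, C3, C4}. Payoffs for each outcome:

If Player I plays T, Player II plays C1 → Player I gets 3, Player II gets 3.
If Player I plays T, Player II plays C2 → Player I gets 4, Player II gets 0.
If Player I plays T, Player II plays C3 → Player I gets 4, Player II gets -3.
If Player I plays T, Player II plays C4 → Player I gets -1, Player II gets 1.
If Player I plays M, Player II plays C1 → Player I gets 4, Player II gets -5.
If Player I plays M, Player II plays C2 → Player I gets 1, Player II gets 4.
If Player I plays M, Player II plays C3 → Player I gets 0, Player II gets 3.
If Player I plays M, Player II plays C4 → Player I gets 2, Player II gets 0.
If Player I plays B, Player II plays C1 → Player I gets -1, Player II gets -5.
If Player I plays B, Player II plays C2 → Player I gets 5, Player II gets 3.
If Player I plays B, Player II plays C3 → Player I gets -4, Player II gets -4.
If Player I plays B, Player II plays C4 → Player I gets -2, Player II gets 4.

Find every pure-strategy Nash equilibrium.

No pure-strategy Nash equilibrium.

(T, C1): Player I can switch to M (3 → 4). Not NE.
(T, C2): Player I can switch to B (4 → 5). Not NE.
(T, C3): Player II can switch to C1 (-3 → 3). Not NE.
(T, C4): Player I can switch to M (-1 → 2). Not NE.
(M, C1): Player II can switch to C2 (-5 → 4). Not NE.
(M, C2): Player I can switch to T (1 → 4). Not NE.
(M, C3): Player I can switch to T (0 → 4). Not NE.
(M, C4): Player II can switch to C2 (0 → 4). Not NE.
(The remaining 4 profiles each have a profitable deviation by the same check.)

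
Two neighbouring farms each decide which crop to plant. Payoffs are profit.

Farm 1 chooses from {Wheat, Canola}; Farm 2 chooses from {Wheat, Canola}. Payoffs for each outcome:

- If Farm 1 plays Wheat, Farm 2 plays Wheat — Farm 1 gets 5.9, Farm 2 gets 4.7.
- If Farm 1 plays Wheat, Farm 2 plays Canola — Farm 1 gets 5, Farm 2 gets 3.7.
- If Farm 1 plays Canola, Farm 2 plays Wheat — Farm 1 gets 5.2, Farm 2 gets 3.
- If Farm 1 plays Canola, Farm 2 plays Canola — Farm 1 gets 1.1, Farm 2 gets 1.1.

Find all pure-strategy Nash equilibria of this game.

The unique pure-strategy Nash equilibrium is (Wheat, Wheat).

For each strategy profile, look for a profitable unilateral deviation.
(Wheat, Wheat): Farm 1 gets 5.9, best alternative 5.2; Farm 2 gets 4.7, best alternative 3.7. No profitable deviation — NE.
(Wheat, Canola): Farm 2 can switch to Wheat (3.7 → 4.7). Not NE.
(Canola, Wheat): Farm 1 can switch to Wheat (5.2 → 5.9). Not NE.
(Canola, Canola): Farm 1 can switch to Wheat (1.1 → 5). Not NE.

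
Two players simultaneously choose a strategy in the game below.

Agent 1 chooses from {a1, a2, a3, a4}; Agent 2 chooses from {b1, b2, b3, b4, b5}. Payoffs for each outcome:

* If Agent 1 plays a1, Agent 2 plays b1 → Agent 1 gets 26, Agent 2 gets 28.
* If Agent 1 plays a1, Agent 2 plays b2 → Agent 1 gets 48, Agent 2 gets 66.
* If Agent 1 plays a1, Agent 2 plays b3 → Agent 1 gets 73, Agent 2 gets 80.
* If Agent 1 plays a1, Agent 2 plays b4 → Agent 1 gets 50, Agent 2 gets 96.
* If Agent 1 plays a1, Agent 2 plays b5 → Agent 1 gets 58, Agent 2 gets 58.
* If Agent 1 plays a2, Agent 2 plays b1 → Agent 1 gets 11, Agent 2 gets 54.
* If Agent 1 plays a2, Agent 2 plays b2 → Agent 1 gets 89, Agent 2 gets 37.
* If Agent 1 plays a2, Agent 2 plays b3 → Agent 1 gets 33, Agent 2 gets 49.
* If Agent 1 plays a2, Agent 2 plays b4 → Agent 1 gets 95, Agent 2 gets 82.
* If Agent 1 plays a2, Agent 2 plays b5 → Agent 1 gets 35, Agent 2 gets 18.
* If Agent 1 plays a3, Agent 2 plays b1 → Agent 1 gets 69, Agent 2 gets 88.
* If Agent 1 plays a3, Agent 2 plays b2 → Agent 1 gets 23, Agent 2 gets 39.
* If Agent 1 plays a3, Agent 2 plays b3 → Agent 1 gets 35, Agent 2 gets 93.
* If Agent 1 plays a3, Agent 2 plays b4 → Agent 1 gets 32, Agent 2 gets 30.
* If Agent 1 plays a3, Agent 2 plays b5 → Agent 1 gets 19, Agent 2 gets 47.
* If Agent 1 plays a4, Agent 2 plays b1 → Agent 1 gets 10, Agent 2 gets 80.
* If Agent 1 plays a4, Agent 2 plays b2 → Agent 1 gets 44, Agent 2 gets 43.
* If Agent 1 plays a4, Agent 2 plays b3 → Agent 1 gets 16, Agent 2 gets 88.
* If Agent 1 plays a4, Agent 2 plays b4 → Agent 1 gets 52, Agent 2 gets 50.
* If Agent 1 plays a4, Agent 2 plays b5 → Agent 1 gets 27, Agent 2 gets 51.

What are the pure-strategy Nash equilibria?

The unique pure-strategy Nash equilibrium is (a2, b4).

(a1, b1): Agent 1 can switch to a3 (26 → 69). Not NE.
(a1, b2): Agent 1 can switch to a2 (48 → 89). Not NE.
(a1, b3): Agent 2 can switch to b4 (80 → 96). Not NE.
(a1, b4): Agent 1 can switch to a2 (50 → 95). Not NE.
(a1, b5): Agent 2 can switch to b2 (58 → 66). Not NE.
(a2, b1): Agent 1 can switch to a1 (11 → 26). Not NE.
(a2, b2): Agent 2 can switch to b1 (37 → 54). Not NE.
(a2, b3): Agent 1 can switch to a1 (33 → 73). Not NE.
(a2, b4): Agent 1 gets 95, best alternative 52; Agent 2 gets 82, best alternative 54. No profitable deviation — NE.
(The remaining 11 profiles each have a profitable deviation by the same check.)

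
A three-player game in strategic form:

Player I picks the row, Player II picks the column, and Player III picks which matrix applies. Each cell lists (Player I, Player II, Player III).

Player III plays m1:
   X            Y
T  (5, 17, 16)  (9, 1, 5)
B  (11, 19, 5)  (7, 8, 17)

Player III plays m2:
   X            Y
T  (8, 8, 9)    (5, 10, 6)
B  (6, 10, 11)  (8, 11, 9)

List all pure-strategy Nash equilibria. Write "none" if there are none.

No pure-strategy Nash equilibrium.

For each strategy profile, look for a profitable unilateral deviation.
(T, X, m1): Player I can switch to B (5 → 11). Not NE.
(T, X, m2): Player II can switch to Y (8 → 10). Not NE.
(T, Y, m1): Player II can switch to X (1 → 17). Not NE.
(T, Y, m2): Player I can switch to B (5 → 8). Not NE.
(B, X, m1): Player III can switch to m2 (5 → 11). Not NE.
(B, X, m2): Player I can switch to T (6 → 8). Not NE.
(The remaining 2 profiles each have a profitable deviation by the same check.)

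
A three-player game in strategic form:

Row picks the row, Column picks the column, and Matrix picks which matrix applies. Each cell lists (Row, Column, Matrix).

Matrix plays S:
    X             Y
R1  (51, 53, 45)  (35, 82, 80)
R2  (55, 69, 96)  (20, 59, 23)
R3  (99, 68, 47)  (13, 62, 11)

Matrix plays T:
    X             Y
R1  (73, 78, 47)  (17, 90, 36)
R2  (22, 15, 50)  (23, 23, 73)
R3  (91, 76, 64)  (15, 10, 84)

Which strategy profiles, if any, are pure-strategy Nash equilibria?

Row against (X, S): payoffs 51, 55, 99 → best response R3.
Row against (X, T): payoffs 73, 22, 91 → best response R3.
Row against (Y, S): payoffs 35, 20, 13 → best response R1.
Row against (Y, T): payoffs 17, 23, 15 → best response R2.
Column against (R1, S): payoffs 53, 82 → best response Y.
Column against (R1, T): payoffs 78, 90 → best response Y.
Column against (R2, S): payoffs 69, 59 → best response X.
Column against (R2, T): payoffs 15, 23 → best response Y.
Column against (R3, S): payoffs 68, 62 → best response X.
Column against (R3, T): payoffs 76, 10 → best response X.
Matrix against (R1, X): payoffs 45, 47 → best response T.
Matrix against (R1, Y): payoffs 80, 36 → best response S.
Matrix against (R2, X): payoffs 96, 50 → best response S.
Matrix against (R2, Y): payoffs 23, 73 → best response T.
Matrix against (R3, X): payoffs 47, 64 → best response T.
Matrix against (R3, Y): payoffs 11, 84 → best response T.
Mutual best responses: (R1, Y, S); (R2, Y, T); (R3, X, T).

Pure-strategy Nash equilibria: (R1, Y, S); (R2, Y, T); (R3, X, T)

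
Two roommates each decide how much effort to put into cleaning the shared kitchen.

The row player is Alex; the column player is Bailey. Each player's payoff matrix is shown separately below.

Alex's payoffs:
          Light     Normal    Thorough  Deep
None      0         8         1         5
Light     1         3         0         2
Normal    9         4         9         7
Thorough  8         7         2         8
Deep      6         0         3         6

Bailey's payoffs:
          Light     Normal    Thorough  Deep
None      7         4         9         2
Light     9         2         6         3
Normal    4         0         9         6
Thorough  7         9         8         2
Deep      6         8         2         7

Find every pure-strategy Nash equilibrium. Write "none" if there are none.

The unique pure-strategy Nash equilibrium is (Normal, Thorough).

Mark each player's best response to every combination of opponents' strategies; a profile where every player is best-responding is a pure Nash equilibrium.
Alex against Light: payoffs 0, 1, 9, 8, 6 → best response Normal.
Alex against Normal: payoffs 8, 3, 4, 7, 0 → best response None.
Alex against Thorough: payoffs 1, 0, 9, 2, 3 → best response Normal.
Alex against Deep: payoffs 5, 2, 7, 8, 6 → best response Thorough.
Bailey against None: payoffs 7, 4, 9, 2 → best response Thorough.
Bailey against Light: payoffs 9, 2, 6, 3 → best response Light.
Bailey against Normal: payoffs 4, 0, 9, 6 → best response Thorough.
Bailey against Thorough: payoffs 7, 9, 8, 2 → best response Normal.
Bailey against Deep: payoffs 6, 8, 2, 7 → best response Normal.
Mutual best responses: (Normal, Thorough).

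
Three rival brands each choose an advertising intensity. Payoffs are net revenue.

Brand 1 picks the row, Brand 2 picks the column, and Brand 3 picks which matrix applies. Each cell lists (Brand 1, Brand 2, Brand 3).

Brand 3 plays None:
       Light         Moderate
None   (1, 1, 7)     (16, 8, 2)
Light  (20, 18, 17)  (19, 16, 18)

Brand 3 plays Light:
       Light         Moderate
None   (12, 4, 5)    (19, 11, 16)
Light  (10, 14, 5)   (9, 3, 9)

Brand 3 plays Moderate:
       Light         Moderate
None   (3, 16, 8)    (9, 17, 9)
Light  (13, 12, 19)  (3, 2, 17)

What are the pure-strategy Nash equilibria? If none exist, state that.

For each strategy profile, look for a profitable unilateral deviation.
(None, Light, None): Brand 1 can switch to Light (1 → 20). Not NE.
(None, Light, Light): Brand 2 can switch to Moderate (4 → 11). Not NE.
(None, Light, Moderate): Brand 1 can switch to Light (3 → 13). Not NE.
(None, Moderate, None): Brand 1 can switch to Light (16 → 19). Not NE.
(None, Moderate, Light): Brand 1 gets 19, best alternative 9; Brand 2 gets 11, best alternative 4; Brand 3 gets 16, best alternative 9. No profitable deviation — NE.
(None, Moderate, Moderate): Brand 3 can switch to Light (9 → 16). Not NE.
(Light, Light, None): Brand 3 can switch to Moderate (17 → 19). Not NE.
(Light, Light, Moderate): Brand 1 gets 13, best alternative 3; Brand 2 gets 12, best alternative 2; Brand 3 gets 19, best alternative 17. No profitable deviation — NE.
(The remaining 4 profiles each have a profitable deviation by the same check.)

(None, Moderate, Light), (Light, Light, Moderate)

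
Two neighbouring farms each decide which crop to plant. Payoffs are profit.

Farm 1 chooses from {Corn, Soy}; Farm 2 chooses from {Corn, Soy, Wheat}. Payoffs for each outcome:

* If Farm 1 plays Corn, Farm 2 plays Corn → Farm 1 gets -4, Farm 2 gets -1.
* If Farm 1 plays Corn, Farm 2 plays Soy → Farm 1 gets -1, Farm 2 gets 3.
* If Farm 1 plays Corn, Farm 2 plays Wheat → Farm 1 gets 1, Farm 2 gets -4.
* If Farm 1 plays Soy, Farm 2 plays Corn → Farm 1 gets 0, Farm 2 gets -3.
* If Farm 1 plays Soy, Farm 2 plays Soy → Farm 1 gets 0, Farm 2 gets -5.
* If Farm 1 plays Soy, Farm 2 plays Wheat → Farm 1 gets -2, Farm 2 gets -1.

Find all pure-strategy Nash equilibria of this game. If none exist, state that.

Mark each player's best response to every combination of opponents' strategies; a profile where every player is best-responding is a pure Nash equilibrium.
Farm 1 against Corn: payoffs -4, 0 → best response Soy.
Farm 1 against Soy: payoffs -1, 0 → best response Soy.
Farm 1 against Wheat: payoffs 1, -2 → best response Corn.
Farm 2 against Corn: payoffs -1, 3, -4 → best response Soy.
Farm 2 against Soy: payoffs -3, -5, -1 → best response Wheat.
No profile is a mutual best response for all players.

none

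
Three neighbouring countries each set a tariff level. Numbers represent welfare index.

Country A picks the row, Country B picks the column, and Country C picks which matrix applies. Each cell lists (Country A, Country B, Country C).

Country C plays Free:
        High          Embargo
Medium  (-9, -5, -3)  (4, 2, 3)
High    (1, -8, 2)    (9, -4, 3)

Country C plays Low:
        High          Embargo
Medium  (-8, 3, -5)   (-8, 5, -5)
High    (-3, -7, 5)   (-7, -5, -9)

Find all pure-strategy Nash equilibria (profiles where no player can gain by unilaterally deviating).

Country A against (High, Free): payoffs -9, 1 → best response High.
Country A against (High, Low): payoffs -8, -3 → best response High.
Country A against (Embargo, Free): payoffs 4, 9 → best response High.
Country A against (Embargo, Low): payoffs -8, -7 → best response High.
Country B against (Medium, Free): payoffs -5, 2 → best response Embargo.
Country B against (Medium, Low): payoffs 3, 5 → best response Embargo.
Country B against (High, Free): payoffs -8, -4 → best response Embargo.
Country B against (High, Low): payoffs -7, -5 → best response Embargo.
Country C against (Medium, High): payoffs -3, -5 → best response Free.
Country C against (Medium, Embargo): payoffs 3, -5 → best response Free.
Country C against (High, High): payoffs 2, 5 → best response Low.
Country C against (High, Embargo): payoffs 3, -9 → best response Free.
Mutual best responses: (High, Embargo, Free).

(High, Embargo, Free)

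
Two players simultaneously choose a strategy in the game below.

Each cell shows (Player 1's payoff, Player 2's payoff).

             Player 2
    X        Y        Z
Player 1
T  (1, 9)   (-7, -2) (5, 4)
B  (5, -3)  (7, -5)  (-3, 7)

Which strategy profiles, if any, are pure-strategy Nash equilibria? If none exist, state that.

(T, X): Player 1 can switch to B (1 → 5). Not NE.
(T, Y): Player 1 can switch to B (-7 → 7). Not NE.
(T, Z): Player 2 can switch to X (4 → 9). Not NE.
(B, X): Player 2 can switch to Z (-3 → 7). Not NE.
(B, Y): Player 2 can switch to X (-5 → -3). Not NE.
(B, Z): Player 1 can switch to T (-3 → 5). Not NE.

There is no pure-strategy Nash equilibrium.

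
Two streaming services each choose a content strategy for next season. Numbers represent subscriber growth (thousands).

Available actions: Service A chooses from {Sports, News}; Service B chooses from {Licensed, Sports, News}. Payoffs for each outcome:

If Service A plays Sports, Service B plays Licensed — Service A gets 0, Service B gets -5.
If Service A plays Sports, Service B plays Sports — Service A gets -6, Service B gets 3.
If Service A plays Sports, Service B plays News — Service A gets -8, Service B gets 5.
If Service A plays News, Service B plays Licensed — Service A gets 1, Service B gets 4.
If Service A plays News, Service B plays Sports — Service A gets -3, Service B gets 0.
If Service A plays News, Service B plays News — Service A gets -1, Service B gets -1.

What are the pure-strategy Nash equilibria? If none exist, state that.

(Sports, Licensed): Service A can switch to News (0 → 1). Not NE.
(Sports, Sports): Service A can switch to News (-6 → -3). Not NE.
(Sports, News): Service A can switch to News (-8 → -1). Not NE.
(News, Licensed): Service A gets 1, best alternative 0; Service B gets 4, best alternative 0. No profitable deviation — NE.
(News, Sports): Service B can switch to Licensed (0 → 4). Not NE.
(News, News): Service B can switch to Licensed (-1 → 4). Not NE.

The unique pure-strategy Nash equilibrium is (News, Licensed).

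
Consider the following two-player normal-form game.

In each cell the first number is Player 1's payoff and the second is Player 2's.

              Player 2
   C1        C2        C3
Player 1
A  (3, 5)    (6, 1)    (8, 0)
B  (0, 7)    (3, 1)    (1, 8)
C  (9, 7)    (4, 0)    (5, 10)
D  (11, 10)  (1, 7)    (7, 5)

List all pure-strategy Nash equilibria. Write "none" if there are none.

Pure NE: (D, C1)

(A, C1): Player 1 can switch to C (3 → 9). Not NE.
(A, C2): Player 2 can switch to C1 (1 → 5). Not NE.
(A, C3): Player 2 can switch to C1 (0 → 5). Not NE.
(B, C1): Player 1 can switch to A (0 → 3). Not NE.
(B, C2): Player 1 can switch to A (3 → 6). Not NE.
(B, C3): Player 1 can switch to A (1 → 8). Not NE.
(C, C1): Player 1 can switch to D (9 → 11). Not NE.
(C, C2): Player 1 can switch to A (4 → 6). Not NE.
(C, C3): Player 1 can switch to A (5 → 8). Not NE.
(D, C1): Player 1 gets 11, best alternative 9; Player 2 gets 10, best alternative 7. No profitable deviation — NE.
(D, C2): Player 1 can switch to A (1 → 6). Not NE.
(The remaining 1 profile has a profitable deviation by the same check.)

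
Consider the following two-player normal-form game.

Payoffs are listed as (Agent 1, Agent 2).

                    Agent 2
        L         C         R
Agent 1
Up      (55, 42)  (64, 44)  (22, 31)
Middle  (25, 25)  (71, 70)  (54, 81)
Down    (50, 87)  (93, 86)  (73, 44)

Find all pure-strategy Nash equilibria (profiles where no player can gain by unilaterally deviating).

No pure-strategy Nash equilibrium.

(Up, L): Agent 2 can switch to C (42 → 44). Not NE.
(Up, C): Agent 1 can switch to Middle (64 → 71). Not NE.
(Up, R): Agent 1 can switch to Middle (22 → 54). Not NE.
(Middle, L): Agent 1 can switch to Up (25 → 55). Not NE.
(Middle, C): Agent 1 can switch to Down (71 → 93). Not NE.
(Middle, R): Agent 1 can switch to Down (54 → 73). Not NE.
(The remaining 3 profiles each have a profitable deviation by the same check.)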